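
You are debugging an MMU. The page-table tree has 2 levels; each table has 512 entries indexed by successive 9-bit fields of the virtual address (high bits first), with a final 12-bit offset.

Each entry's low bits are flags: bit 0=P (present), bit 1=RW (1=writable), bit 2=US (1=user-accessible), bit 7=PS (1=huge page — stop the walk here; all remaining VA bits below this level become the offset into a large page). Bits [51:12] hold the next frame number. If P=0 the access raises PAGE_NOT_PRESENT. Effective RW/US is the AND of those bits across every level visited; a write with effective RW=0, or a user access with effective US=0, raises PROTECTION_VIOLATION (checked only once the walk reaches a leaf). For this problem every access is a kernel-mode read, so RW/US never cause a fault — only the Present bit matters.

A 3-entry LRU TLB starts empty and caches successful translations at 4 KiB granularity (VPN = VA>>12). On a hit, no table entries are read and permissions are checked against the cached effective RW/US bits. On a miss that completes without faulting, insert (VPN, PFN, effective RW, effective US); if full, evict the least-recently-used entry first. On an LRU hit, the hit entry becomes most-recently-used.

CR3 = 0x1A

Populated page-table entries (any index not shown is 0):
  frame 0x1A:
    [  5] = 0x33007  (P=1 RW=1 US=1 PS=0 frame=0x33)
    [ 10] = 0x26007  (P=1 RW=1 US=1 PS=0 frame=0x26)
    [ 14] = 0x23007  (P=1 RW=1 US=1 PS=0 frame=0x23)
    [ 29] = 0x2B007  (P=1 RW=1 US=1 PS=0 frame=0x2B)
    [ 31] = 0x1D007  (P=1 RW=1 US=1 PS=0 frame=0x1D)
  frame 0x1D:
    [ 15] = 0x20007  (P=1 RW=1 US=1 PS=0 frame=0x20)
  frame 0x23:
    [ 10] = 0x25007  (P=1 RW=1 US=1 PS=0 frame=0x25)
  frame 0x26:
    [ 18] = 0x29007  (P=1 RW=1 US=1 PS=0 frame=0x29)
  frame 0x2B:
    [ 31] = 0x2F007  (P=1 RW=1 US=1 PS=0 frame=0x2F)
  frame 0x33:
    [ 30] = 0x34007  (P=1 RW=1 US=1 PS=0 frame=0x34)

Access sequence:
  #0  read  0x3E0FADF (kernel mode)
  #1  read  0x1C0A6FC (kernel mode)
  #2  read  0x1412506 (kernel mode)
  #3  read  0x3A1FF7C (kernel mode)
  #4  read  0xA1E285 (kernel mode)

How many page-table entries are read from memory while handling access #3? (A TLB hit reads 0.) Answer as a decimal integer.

Per-access translation:
#0 VA=0x3E0FADF (r,kernel):
  L0 @0x1A[31] → 0x1D007  P=1,RW=1,US=1,PS=0
  L1 @0x1D[15] → 0x20007  P=1,RW=1,US=1,PS=0
  ⇒ phys 0x20ADF  [2 reads]
#1 VA=0x1C0A6FC (r,kernel):
  L0 @0x1A[14] → 0x23007  P=1,RW=1,US=1,PS=0
  L1 @0x23[10] → 0x25007  P=1,RW=1,US=1,PS=0
  ⇒ phys 0x256FC  [2 reads]
#2 VA=0x1412506 (r,kernel):
  L0 @0x1A[10] → 0x26007  P=1,RW=1,US=1,PS=0
  L1 @0x26[18] → 0x29007  P=1,RW=1,US=1,PS=0
  ⇒ phys 0x29506  [2 reads]
#3 VA=0x3A1FF7C (r,kernel):
  L0 @0x1A[29] → 0x2B007  P=1,RW=1,US=1,PS=0
  L1 @0x2B[31] → 0x2F007  P=1,RW=1,US=1,PS=0
  ⇒ phys 0x2FF7C  [2 reads]
#4 VA=0xA1E285 (r,kernel):
  L0 @0x1A[5] → 0x33007  P=1,RW=1,US=1,PS=0
  L1 @0x33[30] → 0x34007  P=1,RW=1,US=1,PS=0
  ⇒ phys 0x34285  [2 reads]

Entries read for #3: 2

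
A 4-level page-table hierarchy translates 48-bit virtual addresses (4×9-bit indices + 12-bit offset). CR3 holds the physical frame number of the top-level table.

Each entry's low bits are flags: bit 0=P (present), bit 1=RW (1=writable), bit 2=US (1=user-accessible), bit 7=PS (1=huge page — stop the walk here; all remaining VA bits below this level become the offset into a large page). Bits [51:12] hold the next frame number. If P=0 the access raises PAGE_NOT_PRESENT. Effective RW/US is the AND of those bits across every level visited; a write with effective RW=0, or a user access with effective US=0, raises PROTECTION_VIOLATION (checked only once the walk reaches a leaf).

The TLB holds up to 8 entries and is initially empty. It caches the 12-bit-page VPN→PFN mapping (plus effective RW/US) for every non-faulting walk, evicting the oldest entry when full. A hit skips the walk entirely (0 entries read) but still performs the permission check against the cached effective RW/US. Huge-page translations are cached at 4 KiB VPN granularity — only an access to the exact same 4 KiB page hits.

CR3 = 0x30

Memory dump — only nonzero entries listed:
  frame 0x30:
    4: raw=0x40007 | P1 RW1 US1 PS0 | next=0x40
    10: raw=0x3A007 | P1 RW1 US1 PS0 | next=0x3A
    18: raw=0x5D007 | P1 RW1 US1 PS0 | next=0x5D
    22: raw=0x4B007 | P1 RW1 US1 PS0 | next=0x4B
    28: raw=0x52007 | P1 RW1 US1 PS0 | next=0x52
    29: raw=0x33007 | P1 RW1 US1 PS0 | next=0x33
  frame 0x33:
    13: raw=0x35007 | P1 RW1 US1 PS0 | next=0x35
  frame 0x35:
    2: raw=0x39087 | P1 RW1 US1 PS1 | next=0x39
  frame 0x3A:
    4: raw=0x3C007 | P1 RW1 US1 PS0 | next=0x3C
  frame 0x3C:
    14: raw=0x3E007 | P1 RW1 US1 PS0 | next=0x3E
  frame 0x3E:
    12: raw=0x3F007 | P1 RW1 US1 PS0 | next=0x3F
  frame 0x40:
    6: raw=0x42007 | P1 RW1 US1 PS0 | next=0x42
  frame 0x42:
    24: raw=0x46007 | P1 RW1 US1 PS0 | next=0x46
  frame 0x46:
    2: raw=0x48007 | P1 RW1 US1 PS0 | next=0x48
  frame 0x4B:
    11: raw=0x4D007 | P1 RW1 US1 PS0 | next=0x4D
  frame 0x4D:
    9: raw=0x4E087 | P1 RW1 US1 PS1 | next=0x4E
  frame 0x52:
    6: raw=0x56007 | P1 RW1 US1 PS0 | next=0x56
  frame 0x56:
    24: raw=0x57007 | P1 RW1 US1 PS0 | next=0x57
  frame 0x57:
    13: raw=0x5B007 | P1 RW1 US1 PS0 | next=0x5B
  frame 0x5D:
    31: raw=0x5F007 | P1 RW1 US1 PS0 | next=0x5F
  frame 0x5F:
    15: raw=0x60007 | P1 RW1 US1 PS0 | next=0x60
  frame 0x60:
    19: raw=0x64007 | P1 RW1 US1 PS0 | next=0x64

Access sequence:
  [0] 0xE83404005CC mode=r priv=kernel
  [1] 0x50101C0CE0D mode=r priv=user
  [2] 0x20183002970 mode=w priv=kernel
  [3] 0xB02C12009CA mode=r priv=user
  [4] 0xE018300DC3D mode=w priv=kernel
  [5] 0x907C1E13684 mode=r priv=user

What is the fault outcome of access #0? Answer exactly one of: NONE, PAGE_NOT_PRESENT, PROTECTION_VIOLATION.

Trace:
#0 VA=0xE83404005CC (r,kernel):
  L0: frame=0x30 idx=29 entry=0x33007 [P=1 RW=1 US=1 PS=0]
  L1: frame=0x33 idx=13 entry=0x35007 [P=1 RW=1 US=1 PS=0]
  L2: frame=0x35 idx=2 entry=0x39087 [P=1 RW=1 US=1 PS=1]
  → PA=0x395CC (huge @L2)  (3 entries read)
#1 VA=0x50101C0CE0D (r,user):
  L0: frame=0x30 idx=10 entry=0x3A007 [P=1 RW=1 US=1 PS=0]
  L1: frame=0x3A idx=4 entry=0x3C007 [P=1 RW=1 US=1 PS=0]
  L2: frame=0x3C idx=14 entry=0x3E007 [P=1 RW=1 US=1 PS=0]
  L3: frame=0x3E idx=12 entry=0x3F007 [P=1 RW=1 US=1 PS=0]
  → PA=0x3FE0D  (4 entries read)
#2 VA=0x20183002970 (w,kernel):
  L0: frame=0x30 idx=4 entry=0x40007 [P=1 RW=1 US=1 PS=0]
  L1: frame=0x40 idx=6 entry=0x42007 [P=1 RW=1 US=1 PS=0]
  L2: frame=0x42 idx=24 entry=0x46007 [P=1 RW=1 US=1 PS=0]
  L3: frame=0x46 idx=2 entry=0x48007 [P=1 RW=1 US=1 PS=0]
  → PA=0x48970  (4 entries read)
#3 VA=0xB02C12009CA (r,user):
  L0: frame=0x30 idx=22 entry=0x4B007 [P=1 RW=1 US=1 PS=0]
  L1: frame=0x4B idx=11 entry=0x4D007 [P=1 RW=1 US=1 PS=0]
  L2: frame=0x4D idx=9 entry=0x4E087 [P=1 RW=1 US=1 PS=1]
  → PA=0x4E9CA (huge @L2)  (3 entries read)
#4 VA=0xE018300DC3D (w,kernel):
  L0: frame=0x30 idx=28 entry=0x52007 [P=1 RW=1 US=1 PS=0]
  L1: frame=0x52 idx=6 entry=0x56007 [P=1 RW=1 US=1 PS=0]
  L2: frame=0x56 idx=24 entry=0x57007 [P=1 RW=1 US=1 PS=0]
  L3: frame=0x57 idx=13 entry=0x5B007 [P=1 RW=1 US=1 PS=0]
  → PA=0x5BC3D  (4 entries read)
#5 VA=0x907C1E13684 (r,user):
  L0: frame=0x30 idx=18 entry=0x5D007 [P=1 RW=1 US=1 PS=0]
  L1: frame=0x5D idx=31 entry=0x5F007 [P=1 RW=1 US=1 PS=0]
  L2: frame=0x5F idx=15 entry=0x60007 [P=1 RW=1 US=1 PS=0]
  L3: frame=0x60 idx=19 entry=0x64007 [P=1 RW=1 US=1 PS=0]
  → PA=0x64684  (4 entries read)

Access #0 fault: NONE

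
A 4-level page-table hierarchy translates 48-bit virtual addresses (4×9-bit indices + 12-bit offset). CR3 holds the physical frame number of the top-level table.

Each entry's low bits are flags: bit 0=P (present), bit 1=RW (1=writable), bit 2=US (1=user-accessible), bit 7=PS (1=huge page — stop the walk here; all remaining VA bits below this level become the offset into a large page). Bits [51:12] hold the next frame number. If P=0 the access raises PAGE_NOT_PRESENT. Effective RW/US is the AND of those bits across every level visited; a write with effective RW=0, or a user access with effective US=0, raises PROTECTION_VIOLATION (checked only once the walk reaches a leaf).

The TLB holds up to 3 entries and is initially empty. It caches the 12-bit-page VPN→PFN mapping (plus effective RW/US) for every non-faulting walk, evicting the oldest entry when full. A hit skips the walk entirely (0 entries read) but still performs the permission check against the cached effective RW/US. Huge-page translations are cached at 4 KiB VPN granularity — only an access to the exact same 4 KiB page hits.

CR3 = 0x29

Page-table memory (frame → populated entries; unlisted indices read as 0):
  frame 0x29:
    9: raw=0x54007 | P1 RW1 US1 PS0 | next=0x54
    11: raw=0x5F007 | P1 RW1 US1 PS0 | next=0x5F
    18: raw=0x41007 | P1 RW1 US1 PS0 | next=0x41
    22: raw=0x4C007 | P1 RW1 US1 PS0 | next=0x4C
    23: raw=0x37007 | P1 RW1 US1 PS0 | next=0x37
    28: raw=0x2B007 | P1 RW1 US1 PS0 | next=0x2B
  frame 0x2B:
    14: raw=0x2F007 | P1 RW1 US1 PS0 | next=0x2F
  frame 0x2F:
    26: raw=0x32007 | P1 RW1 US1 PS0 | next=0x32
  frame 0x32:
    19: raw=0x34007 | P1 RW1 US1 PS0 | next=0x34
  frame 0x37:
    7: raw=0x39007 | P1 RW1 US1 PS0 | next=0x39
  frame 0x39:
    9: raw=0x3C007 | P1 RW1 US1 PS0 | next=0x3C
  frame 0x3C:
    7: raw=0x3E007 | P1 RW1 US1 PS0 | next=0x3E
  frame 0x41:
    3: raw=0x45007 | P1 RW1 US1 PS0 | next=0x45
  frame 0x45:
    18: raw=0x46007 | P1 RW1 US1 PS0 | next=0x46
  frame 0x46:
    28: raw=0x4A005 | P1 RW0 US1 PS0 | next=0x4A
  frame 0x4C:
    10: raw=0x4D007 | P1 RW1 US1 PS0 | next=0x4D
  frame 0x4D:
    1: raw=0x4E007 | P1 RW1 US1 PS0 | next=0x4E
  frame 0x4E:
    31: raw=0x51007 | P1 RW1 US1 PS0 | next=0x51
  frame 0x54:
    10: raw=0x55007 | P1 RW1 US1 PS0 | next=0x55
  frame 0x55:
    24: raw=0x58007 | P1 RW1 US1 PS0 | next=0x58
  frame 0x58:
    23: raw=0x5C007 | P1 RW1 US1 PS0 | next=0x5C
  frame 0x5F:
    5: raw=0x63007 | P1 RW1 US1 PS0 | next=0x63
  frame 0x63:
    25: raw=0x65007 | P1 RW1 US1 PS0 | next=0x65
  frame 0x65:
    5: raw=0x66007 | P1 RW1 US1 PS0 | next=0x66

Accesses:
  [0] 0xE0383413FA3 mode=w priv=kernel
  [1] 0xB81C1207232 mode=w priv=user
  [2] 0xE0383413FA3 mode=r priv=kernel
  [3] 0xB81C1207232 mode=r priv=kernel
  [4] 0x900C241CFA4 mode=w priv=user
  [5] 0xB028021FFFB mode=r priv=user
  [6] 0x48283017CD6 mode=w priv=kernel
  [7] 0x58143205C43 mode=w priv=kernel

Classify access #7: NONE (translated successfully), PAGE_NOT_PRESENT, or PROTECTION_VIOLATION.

Trace:
#0 VA=0xE0383413FA3 (w,kernel):
  L0 @0x29[28] → 0x2B007  P=1,RW=1,US=1,PS=0
  L1 @0x2B[14] → 0x2F007  P=1,RW=1,US=1,PS=0
  L2 @0x2F[26] → 0x32007  P=1,RW=1,US=1,PS=0
  L3 @0x32[19] → 0x34007  P=1,RW=1,US=1,PS=0
  → PA=0x34FA3  (4 entries read)
#1 VA=0xB81C1207232 (w,user):
  L0 @0x29[23] → 0x37007  P=1,RW=1,US=1,PS=0
  L1 @0x37[7] → 0x39007  P=1,RW=1,US=1,PS=0
  L2 @0x39[9] → 0x3C007  P=1,RW=1,US=1,PS=0
  L3 @0x3C[7] → 0x3E007  P=1,RW=1,US=1,PS=0
  → PA=0x3E232  (4 entries read)
#2 VA=0xE0383413FA3 (r,kernel):
  TLB hit vpn=0xE0383413 → PA=0x34FA3
#3 VA=0xB81C1207232 (r,kernel):
  TLB hit vpn=0xB81C1207 → PA=0x3E232
#4 VA=0x900C241CFA4 (w,user):
  L0 @0x29[18] → 0x41007  P=1,RW=1,US=1,PS=0
  L1 @0x41[3] → 0x45007  P=1,RW=1,US=1,PS=0
  L2 @0x45[18] → 0x46007  P=1,RW=1,US=1,PS=0
  L3 @0x46[28] → 0x4A005  P=1,RW=0,US=1,PS=0
  → PROTECTION_VIOLATION  (4 entries read)
#5 VA=0xB028021FFFB (r,user):
  L0 @0x29[22] → 0x4C007  P=1,RW=1,US=1,PS=0
  L1 @0x4C[10] → 0x4D007  P=1,RW=1,US=1,PS=0
  L2 @0x4D[1] → 0x4E007  P=1,RW=1,US=1,PS=0
  L3 @0x4E[31] → 0x51007  P=1,RW=1,US=1,PS=0
  → PA=0x51FFB  (4 entries read)
#6 VA=0x48283017CD6 (w,kernel):
  L0 @0x29[9] → 0x54007  P=1,RW=1,US=1,PS=0
  L1 @0x54[10] → 0x55007  P=1,RW=1,US=1,PS=0
  L2 @0x55[24] → 0x58007  P=1,RW=1,US=1,PS=0
  L3 @0x58[23] → 0x5C007  P=1,RW=1,US=1,PS=0
  → PA=0x5CCD6  (4 entries read)
#7 VA=0x58143205C43 (w,kernel):
  L0 @0x29[11] → 0x5F007  P=1,RW=1,US=1,PS=0
  L1 @0x5F[5] → 0x63007  P=1,RW=1,US=1,PS=0
  L2 @0x63[25] → 0x65007  P=1,RW=1,US=1,PS=0
  L3 @0x65[5] → 0x66007  P=1,RW=1,US=1,PS=0
  → PA=0x66C43  (4 entries read)

Access #7 fault: NONE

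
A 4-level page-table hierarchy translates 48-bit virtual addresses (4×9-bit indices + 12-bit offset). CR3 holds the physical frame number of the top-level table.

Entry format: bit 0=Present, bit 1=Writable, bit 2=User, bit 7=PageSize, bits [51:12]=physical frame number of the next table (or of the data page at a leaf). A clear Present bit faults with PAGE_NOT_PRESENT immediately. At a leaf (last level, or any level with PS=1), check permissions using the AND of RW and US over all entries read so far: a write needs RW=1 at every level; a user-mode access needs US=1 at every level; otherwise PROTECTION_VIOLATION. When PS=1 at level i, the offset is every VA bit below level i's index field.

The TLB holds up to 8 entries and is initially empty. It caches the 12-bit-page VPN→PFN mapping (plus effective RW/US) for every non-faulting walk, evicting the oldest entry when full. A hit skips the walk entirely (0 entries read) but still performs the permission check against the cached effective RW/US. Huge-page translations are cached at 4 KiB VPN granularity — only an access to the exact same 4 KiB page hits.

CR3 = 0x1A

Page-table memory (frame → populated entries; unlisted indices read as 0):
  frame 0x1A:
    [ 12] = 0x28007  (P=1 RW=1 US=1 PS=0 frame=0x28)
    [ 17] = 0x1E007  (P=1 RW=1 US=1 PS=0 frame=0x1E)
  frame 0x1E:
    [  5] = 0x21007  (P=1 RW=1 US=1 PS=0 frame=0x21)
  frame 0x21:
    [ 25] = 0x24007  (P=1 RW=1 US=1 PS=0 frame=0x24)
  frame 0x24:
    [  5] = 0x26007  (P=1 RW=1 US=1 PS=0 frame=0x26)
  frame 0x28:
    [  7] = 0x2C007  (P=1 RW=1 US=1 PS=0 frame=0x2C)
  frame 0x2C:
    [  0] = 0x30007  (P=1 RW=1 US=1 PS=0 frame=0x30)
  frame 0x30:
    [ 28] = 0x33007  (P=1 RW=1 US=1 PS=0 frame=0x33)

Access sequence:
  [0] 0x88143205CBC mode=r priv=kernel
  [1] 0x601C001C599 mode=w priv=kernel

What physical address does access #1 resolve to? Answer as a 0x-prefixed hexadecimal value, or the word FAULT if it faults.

Walk each access:
#0 VA=0x88143205CBC (r,kernel):
  L0 @0x1A[17] → 0x1E007  P=1,RW=1,US=1,PS=0
  L1 @0x1E[5] → 0x21007  P=1,RW=1,US=1,PS=0
  L2 @0x21[25] → 0x24007  P=1,RW=1,US=1,PS=0
  L3 @0x24[5] → 0x26007  P=1,RW=1,US=1,PS=0
  ⇒ phys 0x26CBC  [4 reads]
#1 VA=0x601C001C599 (w,kernel):
  L0 @0x1A[12] → 0x28007  P=1,RW=1,US=1,PS=0
  L1 @0x28[7] → 0x2C007  P=1,RW=1,US=1,PS=0
  L2 @0x2C[0] → 0x30007  P=1,RW=1,US=1,PS=0
  L3 @0x30[28] → 0x33007  P=1,RW=1,US=1,PS=0
  ⇒ phys 0x33599  [4 reads]

Access #1 PA: 0x33599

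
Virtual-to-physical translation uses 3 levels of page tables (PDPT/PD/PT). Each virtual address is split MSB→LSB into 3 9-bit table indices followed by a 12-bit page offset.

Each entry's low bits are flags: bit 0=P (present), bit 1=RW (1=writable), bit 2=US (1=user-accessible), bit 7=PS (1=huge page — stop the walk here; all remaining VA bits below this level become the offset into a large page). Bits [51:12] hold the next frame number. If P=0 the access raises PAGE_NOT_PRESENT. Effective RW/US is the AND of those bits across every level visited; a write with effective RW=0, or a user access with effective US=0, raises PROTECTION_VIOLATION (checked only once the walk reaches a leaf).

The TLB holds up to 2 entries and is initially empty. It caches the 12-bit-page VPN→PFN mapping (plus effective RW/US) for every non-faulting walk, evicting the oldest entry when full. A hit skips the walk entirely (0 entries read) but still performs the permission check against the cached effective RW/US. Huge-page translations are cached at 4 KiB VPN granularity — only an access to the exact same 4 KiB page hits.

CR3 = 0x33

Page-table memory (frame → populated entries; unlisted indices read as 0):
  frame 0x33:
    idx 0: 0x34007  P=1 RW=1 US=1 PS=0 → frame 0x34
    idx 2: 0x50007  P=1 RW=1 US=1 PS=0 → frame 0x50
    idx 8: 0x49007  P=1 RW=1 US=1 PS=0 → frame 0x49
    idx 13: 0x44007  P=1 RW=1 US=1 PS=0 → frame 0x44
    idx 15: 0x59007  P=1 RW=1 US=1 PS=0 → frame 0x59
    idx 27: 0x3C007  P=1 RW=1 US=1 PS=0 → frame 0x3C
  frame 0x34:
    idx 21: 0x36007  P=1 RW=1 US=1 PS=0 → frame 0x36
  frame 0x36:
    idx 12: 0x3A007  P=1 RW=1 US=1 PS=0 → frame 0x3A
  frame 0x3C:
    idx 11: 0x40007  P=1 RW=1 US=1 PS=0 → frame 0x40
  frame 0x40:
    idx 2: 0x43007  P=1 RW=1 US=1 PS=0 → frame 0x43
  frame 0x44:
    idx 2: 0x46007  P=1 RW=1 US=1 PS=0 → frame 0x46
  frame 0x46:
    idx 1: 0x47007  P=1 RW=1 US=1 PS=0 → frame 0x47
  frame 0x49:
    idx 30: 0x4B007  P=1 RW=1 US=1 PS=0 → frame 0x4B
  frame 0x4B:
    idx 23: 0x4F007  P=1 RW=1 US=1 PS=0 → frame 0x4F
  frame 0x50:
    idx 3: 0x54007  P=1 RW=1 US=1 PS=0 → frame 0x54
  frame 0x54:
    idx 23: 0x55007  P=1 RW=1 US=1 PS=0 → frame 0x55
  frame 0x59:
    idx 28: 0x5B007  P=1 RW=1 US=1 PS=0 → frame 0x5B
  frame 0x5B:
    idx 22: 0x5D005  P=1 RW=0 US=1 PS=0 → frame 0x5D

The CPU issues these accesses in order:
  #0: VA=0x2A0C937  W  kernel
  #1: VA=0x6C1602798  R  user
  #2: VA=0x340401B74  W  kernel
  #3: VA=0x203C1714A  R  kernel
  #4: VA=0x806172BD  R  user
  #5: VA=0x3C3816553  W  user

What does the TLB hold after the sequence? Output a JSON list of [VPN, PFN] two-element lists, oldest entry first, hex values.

Per-access translation:
#0 VA=0x2A0C937 (w,kernel):
  L0: frame=0x33 idx=0 entry=0x34007 [P=1 RW=1 US=1 PS=0]
  L1: frame=0x34 idx=21 entry=0x36007 [P=1 RW=1 US=1 PS=0]
  L2: frame=0x36 idx=12 entry=0x3A007 [P=1 RW=1 US=1 PS=0]
  ✓ 0x3A937  — 3 lookups
#1 VA=0x6C1602798 (r,user):
  L0: frame=0x33 idx=27 entry=0x3C007 [P=1 RW=1 US=1 PS=0]
  L1: frame=0x3C idx=11 entry=0x40007 [P=1 RW=1 US=1 PS=0]
  L2: frame=0x40 idx=2 entry=0x43007 [P=1 RW=1 US=1 PS=0]
  ✓ 0x43798  — 3 lookups
#2 VA=0x340401B74 (w,kernel):
  L0: frame=0x33 idx=13 entry=0x44007 [P=1 RW=1 US=1 PS=0]
  L1: frame=0x44 idx=2 entry=0x46007 [P=1 RW=1 US=1 PS=0]
  L2: frame=0x46 idx=1 entry=0x47007 [P=1 RW=1 US=1 PS=0]
  ✓ 0x47B74  — 3 lookups
#3 VA=0x203C1714A (r,kernel):
  L0: frame=0x33 idx=8 entry=0x49007 [P=1 RW=1 US=1 PS=0]
  L1: frame=0x49 idx=30 entry=0x4B007 [P=1 RW=1 US=1 PS=0]
  L2: frame=0x4B idx=23 entry=0x4F007 [P=1 RW=1 US=1 PS=0]
  ✓ 0x4F14A  — 3 lookups
#4 VA=0x806172BD (r,user):
  L0: frame=0x33 idx=2 entry=0x50007 [P=1 RW=1 US=1 PS=0]
  L1: frame=0x50 idx=3 entry=0x54007 [P=1 RW=1 US=1 PS=0]
  L2: frame=0x54 idx=23 entry=0x55007 [P=1 RW=1 US=1 PS=0]
  ✓ 0x552BD  — 3 lookups
#5 VA=0x3C3816553 (w,user):
  L0: frame=0x33 idx=15 entry=0x59007 [P=1 RW=1 US=1 PS=0]
  L1: frame=0x59 idx=28 entry=0x5B007 [P=1 RW=1 US=1 PS=0]
  L2: frame=0x5B idx=22 entry=0x5D005 [P=1 RW=0 US=1 PS=0]
  ✗ PROTECTION_VIOLATION  [3 reads]

TLB: [["0x203C17", "0x4F"], ["0x80617", "0x55"]]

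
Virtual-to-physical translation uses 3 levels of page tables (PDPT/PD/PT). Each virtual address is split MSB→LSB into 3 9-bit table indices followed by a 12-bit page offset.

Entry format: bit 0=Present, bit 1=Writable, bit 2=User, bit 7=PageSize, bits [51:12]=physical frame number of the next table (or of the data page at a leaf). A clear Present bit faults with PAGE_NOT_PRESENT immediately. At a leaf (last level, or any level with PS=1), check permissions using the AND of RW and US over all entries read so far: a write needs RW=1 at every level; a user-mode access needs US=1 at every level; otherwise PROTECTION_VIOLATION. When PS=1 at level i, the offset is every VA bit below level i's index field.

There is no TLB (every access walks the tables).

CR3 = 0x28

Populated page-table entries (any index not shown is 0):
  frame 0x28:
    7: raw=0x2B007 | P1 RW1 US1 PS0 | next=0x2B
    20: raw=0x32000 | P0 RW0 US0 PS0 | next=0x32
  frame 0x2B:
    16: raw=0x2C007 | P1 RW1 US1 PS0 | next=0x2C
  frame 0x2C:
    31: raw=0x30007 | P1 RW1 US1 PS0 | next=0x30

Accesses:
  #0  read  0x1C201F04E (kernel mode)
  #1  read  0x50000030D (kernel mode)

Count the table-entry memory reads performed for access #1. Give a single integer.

Walk each access:
#0 VA=0x1C201F04E (r,kernel):
  lvl0: tbl 0x28, slot 7 ⇒ 0x2B007 (P1/RW1/US1/PS0)
  lvl1: tbl 0x2B, slot 16 ⇒ 0x2C007 (P1/RW1/US1/PS0)
  lvl2: tbl 0x2C, slot 31 ⇒ 0x30007 (P1/RW1/US1/PS0)
  ⇒ phys 0x3004E  [3 reads]
#1 VA=0x50000030D (r,kernel):
  lvl0: tbl 0x28, slot 20 ⇒ 0x32000 (P0/RW0/US0/PS0)
  → PAGE_NOT_PRESENT  (1 entries read)

Entries read for #1: 1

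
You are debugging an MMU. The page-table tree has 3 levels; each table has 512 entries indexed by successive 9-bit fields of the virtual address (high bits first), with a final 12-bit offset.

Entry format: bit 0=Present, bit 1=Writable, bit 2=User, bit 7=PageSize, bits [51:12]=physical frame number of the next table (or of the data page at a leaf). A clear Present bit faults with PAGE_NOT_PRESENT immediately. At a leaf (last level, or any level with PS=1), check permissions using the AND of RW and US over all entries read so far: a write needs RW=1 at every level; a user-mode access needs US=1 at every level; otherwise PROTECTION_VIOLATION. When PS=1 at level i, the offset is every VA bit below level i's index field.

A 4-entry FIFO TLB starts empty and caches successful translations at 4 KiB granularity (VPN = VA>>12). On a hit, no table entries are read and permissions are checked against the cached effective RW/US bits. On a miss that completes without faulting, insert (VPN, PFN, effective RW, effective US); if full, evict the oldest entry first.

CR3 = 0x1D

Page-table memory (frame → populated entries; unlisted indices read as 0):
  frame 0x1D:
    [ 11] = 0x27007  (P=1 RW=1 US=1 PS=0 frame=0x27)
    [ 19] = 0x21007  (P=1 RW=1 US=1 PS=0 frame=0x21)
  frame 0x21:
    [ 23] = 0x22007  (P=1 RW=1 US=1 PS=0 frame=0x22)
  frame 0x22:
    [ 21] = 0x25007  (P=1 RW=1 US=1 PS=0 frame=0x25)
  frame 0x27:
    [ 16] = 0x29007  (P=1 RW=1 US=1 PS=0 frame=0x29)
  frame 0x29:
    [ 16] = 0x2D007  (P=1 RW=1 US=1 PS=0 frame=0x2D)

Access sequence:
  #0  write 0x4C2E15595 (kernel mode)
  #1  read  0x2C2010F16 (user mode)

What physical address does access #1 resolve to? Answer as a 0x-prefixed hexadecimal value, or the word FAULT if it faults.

Walk each access:
#0 VA=0x4C2E15595 (w,kernel):
  L0: frame=0x1D idx=19 entry=0x21007 [P=1 RW=1 US=1 PS=0]
  L1: frame=0x21 idx=23 entry=0x22007 [P=1 RW=1 US=1 PS=0]
  L2: frame=0x22 idx=21 entry=0x25007 [P=1 RW=1 US=1 PS=0]
  → PA=0x25595  (3 entries read)
#1 VA=0x2C2010F16 (r,user):
  L0: frame=0x1D idx=11 entry=0x27007 [P=1 RW=1 US=1 PS=0]
  L1: frame=0x27 idx=16 entry=0x29007 [P=1 RW=1 US=1 PS=0]
  L2: frame=0x29 idx=16 entry=0x2D007 [P=1 RW=1 US=1 PS=0]
  → PA=0x2DF16  (3 entries read)

Access #1 PA: 0x2DF16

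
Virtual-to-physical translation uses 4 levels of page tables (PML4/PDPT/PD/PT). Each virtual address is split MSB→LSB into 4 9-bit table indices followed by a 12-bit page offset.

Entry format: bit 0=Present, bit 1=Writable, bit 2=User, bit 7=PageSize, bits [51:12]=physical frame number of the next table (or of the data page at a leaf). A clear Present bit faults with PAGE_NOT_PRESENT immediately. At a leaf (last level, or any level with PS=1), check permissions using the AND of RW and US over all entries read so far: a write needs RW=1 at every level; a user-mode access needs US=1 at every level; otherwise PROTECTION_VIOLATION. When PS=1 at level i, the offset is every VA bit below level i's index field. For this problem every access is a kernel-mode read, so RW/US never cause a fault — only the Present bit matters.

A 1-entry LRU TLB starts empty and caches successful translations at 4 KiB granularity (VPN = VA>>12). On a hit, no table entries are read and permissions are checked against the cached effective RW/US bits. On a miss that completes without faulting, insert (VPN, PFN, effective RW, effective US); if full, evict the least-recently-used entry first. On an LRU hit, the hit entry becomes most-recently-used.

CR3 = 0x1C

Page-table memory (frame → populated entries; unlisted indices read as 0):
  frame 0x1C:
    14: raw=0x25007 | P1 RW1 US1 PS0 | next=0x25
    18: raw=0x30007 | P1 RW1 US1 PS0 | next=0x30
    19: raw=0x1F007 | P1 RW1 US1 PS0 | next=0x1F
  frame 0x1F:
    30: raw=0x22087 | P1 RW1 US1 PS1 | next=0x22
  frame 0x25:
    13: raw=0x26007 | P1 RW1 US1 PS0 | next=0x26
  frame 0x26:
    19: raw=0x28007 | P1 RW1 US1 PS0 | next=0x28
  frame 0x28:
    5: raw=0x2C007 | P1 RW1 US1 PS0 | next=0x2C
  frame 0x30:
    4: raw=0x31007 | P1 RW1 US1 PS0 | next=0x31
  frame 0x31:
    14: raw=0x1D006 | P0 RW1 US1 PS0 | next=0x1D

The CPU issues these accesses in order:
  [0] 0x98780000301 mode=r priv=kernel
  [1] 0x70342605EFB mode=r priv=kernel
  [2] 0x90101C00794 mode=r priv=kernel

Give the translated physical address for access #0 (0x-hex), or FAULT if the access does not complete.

Walk each access:
#0 VA=0x98780000301 (r,kernel):
  [0] read 0x1C idx=19: raw=0x1F007 flags P=1 W=1 U=1 S=0
  [1] read 0x1F idx=30: raw=0x22087 flags P=1 W=1 U=1 S=1
  ⇒ phys 0x22301 (huge @L1)  [2 reads]
#1 VA=0x70342605EFB (r,kernel):
  [0] read 0x1C idx=14: raw=0x25007 flags P=1 W=1 U=1 S=0
  [1] read 0x25 idx=13: raw=0x26007 flags P=1 W=1 U=1 S=0
  [2] read 0x26 idx=19: raw=0x28007 flags P=1 W=1 U=1 S=0
  [3] read 0x28 idx=5: raw=0x2C007 flags P=1 W=1 U=1 S=0
  ⇒ phys 0x2CEFB  [4 reads]
#2 VA=0x90101C00794 (r,kernel):
  [0] read 0x1C idx=18: raw=0x30007 flags P=1 W=1 U=1 S=0
  [1] read 0x30 idx=4: raw=0x31007 flags P=1 W=1 U=1 S=0
  [2] read 0x31 idx=14: raw=0x1D006 flags P=0 W=1 U=1 S=0
  ⇒ fault: PAGE_NOT_PRESENT  — 3 lookups

Access #0 PA: 0x22301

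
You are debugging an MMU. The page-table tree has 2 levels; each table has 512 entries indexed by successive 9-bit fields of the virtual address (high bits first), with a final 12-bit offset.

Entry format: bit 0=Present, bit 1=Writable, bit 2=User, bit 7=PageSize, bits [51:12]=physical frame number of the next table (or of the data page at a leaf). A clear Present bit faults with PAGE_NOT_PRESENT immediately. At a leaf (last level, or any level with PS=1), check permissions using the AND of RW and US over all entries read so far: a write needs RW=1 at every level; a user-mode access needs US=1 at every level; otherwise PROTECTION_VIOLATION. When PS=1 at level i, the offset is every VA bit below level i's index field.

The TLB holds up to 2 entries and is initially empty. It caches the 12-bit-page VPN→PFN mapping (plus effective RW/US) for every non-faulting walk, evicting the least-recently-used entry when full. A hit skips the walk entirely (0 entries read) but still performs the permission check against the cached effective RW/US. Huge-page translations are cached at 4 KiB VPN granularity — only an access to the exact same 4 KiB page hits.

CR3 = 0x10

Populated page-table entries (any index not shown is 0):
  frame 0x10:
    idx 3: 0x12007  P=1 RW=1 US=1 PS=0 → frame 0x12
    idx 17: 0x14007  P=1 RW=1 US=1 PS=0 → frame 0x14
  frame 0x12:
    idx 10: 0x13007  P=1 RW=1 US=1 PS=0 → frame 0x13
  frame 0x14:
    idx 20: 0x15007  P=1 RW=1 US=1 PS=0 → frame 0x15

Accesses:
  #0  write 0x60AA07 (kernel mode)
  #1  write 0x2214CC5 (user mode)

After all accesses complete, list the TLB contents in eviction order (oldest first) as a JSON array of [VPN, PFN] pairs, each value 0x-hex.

Trace:
#0 VA=0x60AA07 (w,kernel):
  L0 @0x10[3] → 0x12007  P=1,RW=1,US=1,PS=0
  L1 @0x12[10] → 0x13007  P=1,RW=1,US=1,PS=0
  ⇒ phys 0x13A07  [2 reads]
#1 VA=0x2214CC5 (w,user):
  L0 @0x10[17] → 0x14007  P=1,RW=1,US=1,PS=0
  L1 @0x14[20] → 0x15007  P=1,RW=1,US=1,PS=0
  ⇒ phys 0x15CC5  [2 reads]

TLB: [["0x60A", "0x13"], ["0x2214", "0x15"]]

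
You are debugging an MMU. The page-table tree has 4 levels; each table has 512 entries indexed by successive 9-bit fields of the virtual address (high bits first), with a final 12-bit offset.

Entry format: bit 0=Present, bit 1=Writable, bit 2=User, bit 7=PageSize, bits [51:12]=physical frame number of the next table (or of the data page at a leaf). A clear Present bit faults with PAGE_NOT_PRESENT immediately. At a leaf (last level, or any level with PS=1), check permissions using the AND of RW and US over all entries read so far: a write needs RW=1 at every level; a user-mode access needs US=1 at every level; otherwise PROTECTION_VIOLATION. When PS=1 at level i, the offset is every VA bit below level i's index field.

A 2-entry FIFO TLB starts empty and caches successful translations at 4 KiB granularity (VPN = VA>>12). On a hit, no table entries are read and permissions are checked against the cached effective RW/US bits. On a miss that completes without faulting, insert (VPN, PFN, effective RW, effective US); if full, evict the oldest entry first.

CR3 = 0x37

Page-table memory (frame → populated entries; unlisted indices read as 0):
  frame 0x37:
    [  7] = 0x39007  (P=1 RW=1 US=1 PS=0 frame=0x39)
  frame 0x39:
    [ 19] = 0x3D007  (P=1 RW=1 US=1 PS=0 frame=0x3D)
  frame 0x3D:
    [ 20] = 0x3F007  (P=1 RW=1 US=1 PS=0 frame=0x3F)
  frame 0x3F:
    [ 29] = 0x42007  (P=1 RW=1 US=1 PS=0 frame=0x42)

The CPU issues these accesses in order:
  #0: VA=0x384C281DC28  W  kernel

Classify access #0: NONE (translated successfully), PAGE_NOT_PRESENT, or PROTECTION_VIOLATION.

Per-access translation:
#0 VA=0x384C281DC28 (w,kernel):
  lvl0: tbl 0x37, slot 7 ⇒ 0x39007 (P1/RW1/US1/PS0)
  lvl1: tbl 0x39, slot 19 ⇒ 0x3D007 (P1/RW1/US1/PS0)
  lvl2: tbl 0x3D, slot 20 ⇒ 0x3F007 (P1/RW1/US1/PS0)
  lvl3: tbl 0x3F, slot 29 ⇒ 0x42007 (P1/RW1/US1/PS0)
  → PA=0x42C28  (4 entries read)

Access #0 fault: NONE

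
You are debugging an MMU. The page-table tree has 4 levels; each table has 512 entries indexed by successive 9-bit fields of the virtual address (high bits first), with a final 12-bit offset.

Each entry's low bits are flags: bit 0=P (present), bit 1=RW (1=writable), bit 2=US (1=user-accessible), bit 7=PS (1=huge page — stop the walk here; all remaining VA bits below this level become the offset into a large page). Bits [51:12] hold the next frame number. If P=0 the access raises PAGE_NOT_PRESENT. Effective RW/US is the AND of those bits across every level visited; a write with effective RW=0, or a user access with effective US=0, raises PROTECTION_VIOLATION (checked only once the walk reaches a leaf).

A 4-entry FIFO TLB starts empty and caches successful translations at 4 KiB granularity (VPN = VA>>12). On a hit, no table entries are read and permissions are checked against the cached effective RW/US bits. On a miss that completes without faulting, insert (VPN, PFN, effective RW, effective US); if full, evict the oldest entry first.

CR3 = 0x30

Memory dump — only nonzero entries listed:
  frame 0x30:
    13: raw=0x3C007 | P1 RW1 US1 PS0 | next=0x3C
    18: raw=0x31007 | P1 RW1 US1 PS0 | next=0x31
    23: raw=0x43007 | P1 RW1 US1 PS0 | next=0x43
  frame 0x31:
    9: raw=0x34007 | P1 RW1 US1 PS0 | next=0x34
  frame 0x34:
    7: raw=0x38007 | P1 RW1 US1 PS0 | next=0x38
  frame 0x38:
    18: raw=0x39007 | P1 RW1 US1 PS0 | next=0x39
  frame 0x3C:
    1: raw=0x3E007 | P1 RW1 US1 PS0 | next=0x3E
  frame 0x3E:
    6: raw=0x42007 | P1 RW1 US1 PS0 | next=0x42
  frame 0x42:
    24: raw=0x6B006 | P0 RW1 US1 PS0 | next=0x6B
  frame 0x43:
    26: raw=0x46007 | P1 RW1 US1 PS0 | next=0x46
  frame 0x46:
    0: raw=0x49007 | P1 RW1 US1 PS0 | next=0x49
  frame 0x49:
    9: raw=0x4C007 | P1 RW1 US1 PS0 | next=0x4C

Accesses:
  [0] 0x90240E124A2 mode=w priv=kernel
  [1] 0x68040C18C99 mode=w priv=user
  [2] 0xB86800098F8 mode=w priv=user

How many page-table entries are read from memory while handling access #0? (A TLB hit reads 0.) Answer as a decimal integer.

Walk each access:
#0 VA=0x90240E124A2 (w,kernel):
  L0: frame=0x30 idx=18 entry=0x31007 [P=1 RW=1 US=1 PS=0]
  L1: frame=0x31 idx=9 entry=0x34007 [P=1 RW=1 US=1 PS=0]
  L2: frame=0x34 idx=7 entry=0x38007 [P=1 RW=1 US=1 PS=0]
  L3: frame=0x38 idx=18 entry=0x39007 [P=1 RW=1 US=1 PS=0]
  ✓ 0x394A2  — 4 lookups
#1 VA=0x68040C18C99 (w,user):
  L0: frame=0x30 idx=13 entry=0x3C007 [P=1 RW=1 US=1 PS=0]
  L1: frame=0x3C idx=1 entry=0x3E007 [P=1 RW=1 US=1 PS=0]
  L2: frame=0x3E idx=6 entry=0x42007 [P=1 RW=1 US=1 PS=0]
  L3: frame=0x42 idx=24 entry=0x6B006 [P=0 RW=1 US=1 PS=0]
  ✗ PAGE_NOT_PRESENT  [4 reads]
#2 VA=0xB86800098F8 (w,user):
  L0: frame=0x30 idx=23 entry=0x43007 [P=1 RW=1 US=1 PS=0]
  L1: frame=0x43 idx=26 entry=0x46007 [P=1 RW=1 US=1 PS=0]
  L2: frame=0x46 idx=0 entry=0x49007 [P=1 RW=1 US=1 PS=0]
  L3: frame=0x49 idx=9 entry=0x4C007 [P=1 RW=1 US=1 PS=0]
  ✓ 0x4C8F8  — 4 lookups

Entries read for #0: 4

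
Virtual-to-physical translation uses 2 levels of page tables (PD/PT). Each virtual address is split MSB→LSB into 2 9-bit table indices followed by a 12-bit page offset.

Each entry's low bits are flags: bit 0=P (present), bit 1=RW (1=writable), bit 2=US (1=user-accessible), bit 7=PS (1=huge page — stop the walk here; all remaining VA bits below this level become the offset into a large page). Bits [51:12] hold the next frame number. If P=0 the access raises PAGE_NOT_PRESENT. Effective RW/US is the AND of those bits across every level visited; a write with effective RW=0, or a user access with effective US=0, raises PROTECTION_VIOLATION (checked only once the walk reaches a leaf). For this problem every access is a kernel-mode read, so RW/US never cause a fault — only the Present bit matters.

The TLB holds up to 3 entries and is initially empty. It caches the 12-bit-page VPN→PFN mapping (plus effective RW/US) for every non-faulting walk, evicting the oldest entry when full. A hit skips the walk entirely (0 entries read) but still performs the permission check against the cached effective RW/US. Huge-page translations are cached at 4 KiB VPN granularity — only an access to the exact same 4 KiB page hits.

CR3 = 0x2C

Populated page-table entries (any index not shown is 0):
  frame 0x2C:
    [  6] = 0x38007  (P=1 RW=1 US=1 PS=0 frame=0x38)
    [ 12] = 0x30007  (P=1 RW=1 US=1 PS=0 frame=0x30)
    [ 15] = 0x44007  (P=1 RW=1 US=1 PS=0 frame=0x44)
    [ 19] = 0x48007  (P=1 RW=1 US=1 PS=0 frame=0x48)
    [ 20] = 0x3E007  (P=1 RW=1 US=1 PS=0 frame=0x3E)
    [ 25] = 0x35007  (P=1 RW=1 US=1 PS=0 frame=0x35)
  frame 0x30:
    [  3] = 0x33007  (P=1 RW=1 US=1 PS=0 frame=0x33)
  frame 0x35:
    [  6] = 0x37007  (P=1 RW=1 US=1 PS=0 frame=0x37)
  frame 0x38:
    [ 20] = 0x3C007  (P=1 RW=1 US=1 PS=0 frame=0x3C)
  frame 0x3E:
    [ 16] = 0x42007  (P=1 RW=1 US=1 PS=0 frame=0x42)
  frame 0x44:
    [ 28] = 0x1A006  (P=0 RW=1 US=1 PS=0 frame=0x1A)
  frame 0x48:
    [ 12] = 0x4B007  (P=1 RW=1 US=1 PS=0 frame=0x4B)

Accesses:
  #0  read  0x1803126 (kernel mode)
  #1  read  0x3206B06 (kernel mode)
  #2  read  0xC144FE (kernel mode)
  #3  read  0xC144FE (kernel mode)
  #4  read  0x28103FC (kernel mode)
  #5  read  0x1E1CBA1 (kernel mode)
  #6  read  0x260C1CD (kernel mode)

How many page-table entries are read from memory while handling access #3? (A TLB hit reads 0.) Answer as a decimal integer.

Walk each access:
#0 VA=0x1803126 (r,kernel):
  [0] read 0x2C idx=12: raw=0x30007 flags P=1 W=1 U=1 S=0
  [1] read 0x30 idx=3: raw=0x33007 flags P=1 W=1 U=1 S=0
  ⇒ phys 0x33126  [2 reads]
#1 VA=0x3206B06 (r,kernel):
  [0] read 0x2C idx=25: raw=0x35007 flags P=1 W=1 U=1 S=0
  [1] read 0x35 idx=6: raw=0x37007 flags P=1 W=1 U=1 S=0
  ⇒ phys 0x37B06  [2 reads]
#2 VA=0xC144FE (r,kernel):
  [0] read 0x2C idx=6: raw=0x38007 flags P=1 W=1 U=1 S=0
  [1] read 0x38 idx=20: raw=0x3C007 flags P=1 W=1 U=1 S=0
  ⇒ phys 0x3C4FE  [2 reads]
#3 VA=0xC144FE (r,kernel):
  TLB hit vpn=0xC14 → PA=0x3C4FE
#4 VA=0x28103FC (r,kernel):
  [0] read 0x2C idx=20: raw=0x3E007 flags P=1 W=1 U=1 S=0
  [1] read 0x3E idx=16: raw=0x42007 flags P=1 W=1 U=1 S=0
  ⇒ phys 0x423FC  [2 reads]
#5 VA=0x1E1CBA1 (r,kernel):
  [0] read 0x2C idx=15: raw=0x44007 flags P=1 W=1 U=1 S=0
  [1] read 0x44 idx=28: raw=0x1A006 flags P=0 W=1 U=1 S=0
  ⇒ fault: PAGE_NOT_PRESENT  — 2 lookups
#6 VA=0x260C1CD (r,kernel):
  [0] read 0x2C idx=19: raw=0x48007 flags P=1 W=1 U=1 S=0
  [1] read 0x48 idx=12: raw=0x4B007 flags P=1 W=1 U=1 S=0
  ⇒ phys 0x4B1CD  [2 reads]

Entries read for #3: 0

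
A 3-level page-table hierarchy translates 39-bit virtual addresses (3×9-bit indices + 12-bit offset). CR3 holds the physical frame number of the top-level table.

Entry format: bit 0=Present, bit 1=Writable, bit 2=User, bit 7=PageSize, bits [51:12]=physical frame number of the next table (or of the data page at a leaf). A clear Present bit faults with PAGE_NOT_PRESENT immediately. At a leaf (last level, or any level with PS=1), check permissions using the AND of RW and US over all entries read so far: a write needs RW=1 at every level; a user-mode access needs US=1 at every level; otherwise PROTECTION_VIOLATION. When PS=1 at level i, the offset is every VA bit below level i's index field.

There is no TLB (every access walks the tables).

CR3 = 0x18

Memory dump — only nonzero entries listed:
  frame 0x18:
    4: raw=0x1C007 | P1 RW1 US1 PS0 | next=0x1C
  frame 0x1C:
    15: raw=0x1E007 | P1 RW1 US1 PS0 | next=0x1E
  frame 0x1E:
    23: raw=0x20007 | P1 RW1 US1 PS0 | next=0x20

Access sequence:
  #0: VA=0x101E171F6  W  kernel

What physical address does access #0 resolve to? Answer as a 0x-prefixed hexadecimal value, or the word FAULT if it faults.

Per-access translation:
#0 VA=0x101E171F6 (w,kernel):
  L0: frame=0x18 idx=4 entry=0x1C007 [P=1 RW=1 US=1 PS=0]
  L1: frame=0x1C idx=15 entry=0x1E007 [P=1 RW=1 US=1 PS=0]
  L2: frame=0x1E idx=23 entry=0x20007 [P=1 RW=1 US=1 PS=0]
  → PA=0x201F6  (3 entries read)

Access #0 PA: 0x201F6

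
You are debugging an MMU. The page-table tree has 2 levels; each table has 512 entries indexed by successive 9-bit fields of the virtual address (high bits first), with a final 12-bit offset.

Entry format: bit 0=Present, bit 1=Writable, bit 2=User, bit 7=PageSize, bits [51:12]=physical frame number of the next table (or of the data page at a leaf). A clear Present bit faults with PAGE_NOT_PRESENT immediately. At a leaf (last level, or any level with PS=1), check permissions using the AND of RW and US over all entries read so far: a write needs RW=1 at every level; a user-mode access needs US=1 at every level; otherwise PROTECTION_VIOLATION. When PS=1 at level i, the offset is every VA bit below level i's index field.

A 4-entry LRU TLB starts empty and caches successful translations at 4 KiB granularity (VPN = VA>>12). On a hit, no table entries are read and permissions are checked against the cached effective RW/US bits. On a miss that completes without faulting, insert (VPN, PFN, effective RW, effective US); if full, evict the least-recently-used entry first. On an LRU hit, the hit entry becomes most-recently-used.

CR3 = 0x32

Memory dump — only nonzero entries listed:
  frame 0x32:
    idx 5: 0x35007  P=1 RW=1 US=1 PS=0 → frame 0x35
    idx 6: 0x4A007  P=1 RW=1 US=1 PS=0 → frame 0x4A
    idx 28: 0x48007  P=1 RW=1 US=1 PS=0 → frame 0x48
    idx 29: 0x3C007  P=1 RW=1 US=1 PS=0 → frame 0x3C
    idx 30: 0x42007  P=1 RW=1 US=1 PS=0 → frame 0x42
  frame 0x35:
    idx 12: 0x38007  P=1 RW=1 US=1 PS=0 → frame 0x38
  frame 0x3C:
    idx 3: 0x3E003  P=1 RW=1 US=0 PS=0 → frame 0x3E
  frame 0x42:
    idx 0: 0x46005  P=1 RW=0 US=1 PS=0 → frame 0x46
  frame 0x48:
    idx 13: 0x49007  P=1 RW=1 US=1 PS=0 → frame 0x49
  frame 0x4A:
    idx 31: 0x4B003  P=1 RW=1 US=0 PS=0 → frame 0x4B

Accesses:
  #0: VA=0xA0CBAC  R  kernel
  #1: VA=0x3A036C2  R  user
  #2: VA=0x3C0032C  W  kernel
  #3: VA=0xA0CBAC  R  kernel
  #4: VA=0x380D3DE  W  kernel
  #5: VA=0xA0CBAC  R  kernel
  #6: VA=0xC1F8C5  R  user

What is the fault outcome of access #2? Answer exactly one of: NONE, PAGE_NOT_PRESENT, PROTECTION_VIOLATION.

Per-access translation:
#0 VA=0xA0CBAC (r,kernel):
  L0 @0x32[5] → 0x35007  P=1,RW=1,US=1,PS=0
  L1 @0x35[12] → 0x38007  P=1,RW=1,US=1,PS=0
  ⇒ phys 0x38BAC  [2 reads]
#1 VA=0x3A036C2 (r,user):
  L0 @0x32[29] → 0x3C007  P=1,RW=1,US=1,PS=0
  L1 @0x3C[3] → 0x3E003  P=1,RW=1,US=0,PS=0
  ⇒ fault: PROTECTION_VIOLATION  — 2 lookups
#2 VA=0x3C0032C (w,kernel):
  L0 @0x32[30] → 0x42007  P=1,RW=1,US=1,PS=0
  L1 @0x42[0] → 0x46005  P=1,RW=0,US=1,PS=0
  ⇒ fault: PROTECTION_VIOLATION  — 2 lookups
#3 VA=0xA0CBAC (r,kernel):
  TLB hit vpn=0xA0C → PA=0x38BAC
#4 VA=0x380D3DE (w,kernel):
  L0 @0x32[28] → 0x48007  P=1,RW=1,US=1,PS=0
  L1 @0x48[13] → 0x49007  P=1,RW=1,US=1,PS=0
  ⇒ phys 0x493DE  [2 reads]
#5 VA=0xA0CBAC (r,kernel):
  TLB hit vpn=0xA0C → PA=0x38BAC
#6 VA=0xC1F8C5 (r,user):
  L0 @0x32[6] → 0x4A007  P=1,RW=1,US=1,PS=0
  L1 @0x4A[31] → 0x4B003  P=1,RW=1,US=0,PS=0
  ⇒ fault: PROTECTION_VIOLATION  — 2 lookups

Access #2 fault: PROTECTION_VIOLATION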